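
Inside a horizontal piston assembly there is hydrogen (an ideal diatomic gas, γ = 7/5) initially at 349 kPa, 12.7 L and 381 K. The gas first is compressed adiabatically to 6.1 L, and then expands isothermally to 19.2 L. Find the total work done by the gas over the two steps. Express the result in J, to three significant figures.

Step 1 (adiabatic): W = (P₁V₁ − P₂V₂)/(γ−1) = (4432 − 5943)/0.4 = -3777 J.
After step 1: P = 974.3 kPa, V = 6.1 L, T = 510.9 K.
Step 2 (isothermal): W = P₁V₁ ln(V₂/V₁) = (5943) ln(19.2/6.1) = 6815 J.
W_total = -3777 + 6815 = 3037 J.

W_total ≈ 3040 J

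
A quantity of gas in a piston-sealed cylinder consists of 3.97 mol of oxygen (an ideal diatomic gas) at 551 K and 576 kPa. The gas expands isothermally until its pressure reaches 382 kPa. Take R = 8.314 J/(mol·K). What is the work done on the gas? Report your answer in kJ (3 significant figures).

W ≈ -7.47 kJ

Isothermal process: W = nRT ln(V₂/V₁) = nRT ln(P₁/P₂).
W = (3.97)(8.314)(551) × ln(576/382)
  = 18187 × ln(1.508) = 18187 × 0.4107
W_by_gas = 7469 J; work on gas = −W_by = -7469 J.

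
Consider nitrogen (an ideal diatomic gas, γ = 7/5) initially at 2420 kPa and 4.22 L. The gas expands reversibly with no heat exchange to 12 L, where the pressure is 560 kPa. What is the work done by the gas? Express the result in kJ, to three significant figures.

Adiabatic: W = (P₁V₁ − P₂V₂)/(γ − 1) with γ = 7/5.
P₁V₁ = 10212 J, P₂V₂ = 6720 J.
W = (10212 − 6720) / 0.4 = 8731 J.

W ≈ 8.73 kJ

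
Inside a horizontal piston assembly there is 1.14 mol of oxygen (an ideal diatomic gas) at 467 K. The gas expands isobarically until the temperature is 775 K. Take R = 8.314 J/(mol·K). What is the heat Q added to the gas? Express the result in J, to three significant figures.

Q ≈ 10200 J

Isobaric: W = nRΔT = (1.14)(8.314)(308) = 2919 J.
ΔU = nCᵥΔT with Cᵥ = 5R/2: ΔU = (1.14)(20.79)(308) = 7298 J.
Q = ΔU + W = 7298 + 2919 = 10217 J.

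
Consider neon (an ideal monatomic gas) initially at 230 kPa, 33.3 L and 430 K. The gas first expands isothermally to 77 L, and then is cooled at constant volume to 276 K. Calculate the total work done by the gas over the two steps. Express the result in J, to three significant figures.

Step 1 (isothermal): W = P₁V₁ ln(V₂/V₁) = (7659) ln(77/33.3) = 6420 J.
Step 2 (isochoric): W = 0 (constant volume).
W_total = 6420 + 0 = 6420 J.

W_total ≈ 6420 J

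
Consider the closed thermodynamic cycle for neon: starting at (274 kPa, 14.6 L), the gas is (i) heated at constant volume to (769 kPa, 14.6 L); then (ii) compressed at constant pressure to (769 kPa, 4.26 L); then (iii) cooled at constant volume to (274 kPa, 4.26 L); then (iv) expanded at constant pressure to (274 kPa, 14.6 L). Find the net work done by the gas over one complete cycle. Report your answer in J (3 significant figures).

W_net ≈ -5120 J

Constant-volume legs do no work.
W(ii) = (769)(4.26 − 14.6) = -7951 J; W(iv) = (274)(14.6 − 4.26) = 2833 J.
W_net = -7951 + 2833 = -5118 J (the counter-clockwise enclosed area).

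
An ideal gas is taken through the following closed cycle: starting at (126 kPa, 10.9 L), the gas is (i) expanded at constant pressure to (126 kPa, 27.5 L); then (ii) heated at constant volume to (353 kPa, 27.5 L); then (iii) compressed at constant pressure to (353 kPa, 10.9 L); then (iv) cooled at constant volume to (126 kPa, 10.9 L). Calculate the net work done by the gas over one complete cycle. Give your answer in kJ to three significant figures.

Constant-volume legs do no work.
W(i) = (126)(27.5 − 10.9) = 2092 J; W(iii) = (353)(10.9 − 27.5) = -5860 J.
W_net = 2092 − 5860 = -3768 J (the counter-clockwise enclosed area).

W_net ≈ -3.77 kJ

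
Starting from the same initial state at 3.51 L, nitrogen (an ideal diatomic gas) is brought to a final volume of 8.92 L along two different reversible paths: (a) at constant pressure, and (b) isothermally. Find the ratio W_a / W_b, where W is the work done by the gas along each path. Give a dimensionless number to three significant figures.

Path (a) isobaric: W = P₁(V₂ − V₁) → W_a/(P₁V₁) = 1.541.
Path (b) isothermal: W = P₁V₁ ln(V₂/V₁) → W_b/(P₁V₁) = 0.9327.
W_a / W_b = 1.541 / 0.9327 = 1.653.

W_a / W_b ≈ 1.65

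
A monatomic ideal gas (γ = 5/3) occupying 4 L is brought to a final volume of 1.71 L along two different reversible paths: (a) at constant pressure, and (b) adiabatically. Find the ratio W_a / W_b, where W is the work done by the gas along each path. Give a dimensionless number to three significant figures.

Path (a) isobaric: W = P₁(V₂ − V₁) → W_a/(P₁V₁) = -0.5725.
Path (b) adiabatic: W = P₁V₁(1 − (V₁/V₂)^(γ−1))/(γ−1) → W_b/(P₁V₁) = -1.143.
W_a / W_b = -0.5725 / -1.143 = 0.5008.

W_a / W_b ≈ 0.501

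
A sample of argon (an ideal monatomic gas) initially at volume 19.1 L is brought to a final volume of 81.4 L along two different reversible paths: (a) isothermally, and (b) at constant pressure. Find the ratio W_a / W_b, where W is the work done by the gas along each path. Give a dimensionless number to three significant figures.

W_a / W_b ≈ 0.444

Path (a) isothermal: W = P₁V₁ ln(V₂/V₁) → W_a/(P₁V₁) = 1.45.
Path (b) isobaric: W = P₁(V₂ − V₁) → W_b/(P₁V₁) = 3.262.
W_a / W_b = 1.45 / 3.262 = 0.4444.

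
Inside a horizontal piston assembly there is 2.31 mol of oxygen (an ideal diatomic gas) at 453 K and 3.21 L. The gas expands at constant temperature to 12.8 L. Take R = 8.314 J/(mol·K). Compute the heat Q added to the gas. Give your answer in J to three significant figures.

Q ≈ 12000 J

Isothermal ⇒ ΔU = 0, so Q = W = nRT ln(V₂/V₁).
Q = (2.31)(8.314)(453) ln(12.8/3.21) = 8700 × 1.383 = 12034 J.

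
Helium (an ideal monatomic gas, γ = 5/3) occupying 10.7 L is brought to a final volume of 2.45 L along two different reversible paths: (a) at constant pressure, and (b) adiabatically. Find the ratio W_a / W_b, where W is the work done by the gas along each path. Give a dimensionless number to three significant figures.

W_a / W_b ≈ 0.307

Path (a) isobaric: W = P₁(V₂ − V₁) → W_a/(P₁V₁) = -0.771.
Path (b) adiabatic: W = P₁V₁(1 − (V₁/V₂)^(γ−1))/(γ−1) → W_b/(P₁V₁) = -2.508.
W_a / W_b = -0.771 / -2.508 = 0.3075.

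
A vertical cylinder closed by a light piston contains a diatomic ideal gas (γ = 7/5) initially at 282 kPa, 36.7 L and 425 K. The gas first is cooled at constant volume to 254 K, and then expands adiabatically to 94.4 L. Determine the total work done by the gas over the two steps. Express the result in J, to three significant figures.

Step 1 (isochoric): W = 0 (constant volume).
After step 1: P = 168.5 kPa (V unchanged).
Step 2 (adiabatic): W = (P₁V₁ − P₂V₂)/(γ−1) = (6185 − 4239)/0.4 = 4866 J.
W_total = 0 + 4866 = 4866 J.

W_total ≈ 4870 J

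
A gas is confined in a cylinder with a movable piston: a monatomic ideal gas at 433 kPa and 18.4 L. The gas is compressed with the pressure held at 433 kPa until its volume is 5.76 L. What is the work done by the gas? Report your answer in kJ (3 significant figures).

Isobaric: W = P ΔV.
W = (433 kPa)(5.76 − 18.4 L) = (433)(-12.64) = -5473 J.

W ≈ -5.47 kJ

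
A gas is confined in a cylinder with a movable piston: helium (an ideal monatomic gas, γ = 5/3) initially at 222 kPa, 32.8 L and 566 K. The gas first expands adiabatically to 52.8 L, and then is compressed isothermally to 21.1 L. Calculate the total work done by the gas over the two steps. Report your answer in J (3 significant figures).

W_total ≈ -1890 J

Step 1 (adiabatic): W = (P₁V₁ − P₂V₂)/(γ−1) = (7282 − 5301)/0.667 = 2970 J.
After step 1: P = 100.4 kPa, V = 52.8 L, T = 412.1 K.
Step 2 (isothermal): W = P₁V₁ ln(V₂/V₁) = (5301) ln(21.1/52.8) = -4863 J.
W_total = 2970 − 4863 = -1892 J.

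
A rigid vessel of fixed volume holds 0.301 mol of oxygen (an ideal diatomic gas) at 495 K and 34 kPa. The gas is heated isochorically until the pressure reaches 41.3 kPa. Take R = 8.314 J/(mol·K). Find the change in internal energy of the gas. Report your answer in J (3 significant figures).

ΔU ≈ 665 J

Constant volume ⇒ W = 0, so Q = ΔU = nCᵥΔT with Cᵥ = 5R/2 = 20.79 J/(mol·K).
At constant V, T₂/T₁ = P₂/P₁ ⇒ ΔT = T₁(P₂/P₁ − 1) = 495·(41.3/34 − 1) = 106.3 K.
ΔU = (0.301)(20.79)(106.3) = 664.9 J.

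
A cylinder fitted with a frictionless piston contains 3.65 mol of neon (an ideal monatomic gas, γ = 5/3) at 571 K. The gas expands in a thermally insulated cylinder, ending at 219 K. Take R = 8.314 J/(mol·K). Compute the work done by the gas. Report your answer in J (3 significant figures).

W ≈ 16000 J

Adiabatic ⇒ Q = 0, so W_by = −ΔU = nCᵥ(T₁ − T₂).
Cᵥ = 3R/2 = 12.47 J/(mol·K).
W = (3.65)(12.47)(571 − 219) = 16023 J.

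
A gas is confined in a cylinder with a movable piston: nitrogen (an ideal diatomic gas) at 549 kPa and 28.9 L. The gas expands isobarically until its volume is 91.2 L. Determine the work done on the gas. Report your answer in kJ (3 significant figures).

W ≈ -34.2 kJ

Isobaric: W = P ΔV.
W = (549 kPa)(91.2 − 28.9 L) = (549)(62.3) = 34203 J.
Work on gas = −W_by = -34203 J.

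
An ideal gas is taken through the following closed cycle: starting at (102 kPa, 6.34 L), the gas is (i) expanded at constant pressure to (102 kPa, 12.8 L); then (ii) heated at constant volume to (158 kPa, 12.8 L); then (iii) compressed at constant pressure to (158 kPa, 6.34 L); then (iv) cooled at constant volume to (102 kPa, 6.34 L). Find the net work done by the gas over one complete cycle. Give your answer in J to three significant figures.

W_net ≈ -362 J

Constant-volume legs do no work.
W(i) = (102)(12.8 − 6.34) = 658.9 J; W(iii) = (158)(6.34 − 12.8) = -1021 J.
W_net = 658.9 − 1021 = -361.8 J (the counter-clockwise enclosed area).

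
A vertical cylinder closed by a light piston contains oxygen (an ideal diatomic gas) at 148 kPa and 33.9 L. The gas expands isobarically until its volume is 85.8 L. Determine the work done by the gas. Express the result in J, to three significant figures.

Isobaric: W = P ΔV.
W = (148 kPa)(85.8 − 33.9 L) = (148)(51.9) = 7681 J.

W ≈ 7680 J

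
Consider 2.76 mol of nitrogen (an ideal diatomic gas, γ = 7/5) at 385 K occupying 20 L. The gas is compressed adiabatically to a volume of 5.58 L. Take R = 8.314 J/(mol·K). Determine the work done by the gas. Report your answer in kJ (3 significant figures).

Adiabatic: TV^(γ−1) = const with γ = 7/5.
T₂ = T₁ (V₁/V₂)^(γ−1) = 385 × (20/5.58)^0.4 = 385 × 1.666 = 641.5 K.
W_by = nCᵥ(T₁ − T₂) = (2.76)(20.79)(385 − 641.5) = -14716 J.

W ≈ -14.7 kJ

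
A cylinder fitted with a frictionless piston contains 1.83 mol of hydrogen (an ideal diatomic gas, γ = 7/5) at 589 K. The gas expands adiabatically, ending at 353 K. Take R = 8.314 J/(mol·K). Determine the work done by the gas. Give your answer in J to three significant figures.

Adiabatic ⇒ Q = 0, so W_by = −ΔU = nCᵥ(T₁ − T₂).
Cᵥ = 5R/2 = 20.79 J/(mol·K).
W = (1.83)(20.79)(589 − 353) = 8977 J.

W ≈ 8980 J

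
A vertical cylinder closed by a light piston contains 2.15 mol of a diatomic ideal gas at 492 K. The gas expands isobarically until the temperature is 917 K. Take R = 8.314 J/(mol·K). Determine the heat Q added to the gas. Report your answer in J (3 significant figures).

Isobaric: W = nRΔT = (2.15)(8.314)(425) = 7597 J.
ΔU = nCᵥΔT with Cᵥ = 5R/2: ΔU = (2.15)(20.79)(425) = 18992 J.
Q = ΔU + W = 18992 + 7597 = 26589 J.

Q ≈ 26600 J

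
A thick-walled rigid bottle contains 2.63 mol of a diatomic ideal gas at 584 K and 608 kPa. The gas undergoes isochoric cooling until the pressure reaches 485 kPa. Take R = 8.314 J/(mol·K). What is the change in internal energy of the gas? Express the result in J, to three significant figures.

Constant volume ⇒ W = 0, so Q = ΔU = nCᵥΔT with Cᵥ = 5R/2 = 20.79 J/(mol·K).
At constant V, T₂/T₁ = P₂/P₁ ⇒ ΔT = T₁(P₂/P₁ − 1) = 584·(485/608 − 1) = -118.1 K.
ΔU = (2.63)(20.79)(-118.1) = -6458 J.

ΔU ≈ -6460 J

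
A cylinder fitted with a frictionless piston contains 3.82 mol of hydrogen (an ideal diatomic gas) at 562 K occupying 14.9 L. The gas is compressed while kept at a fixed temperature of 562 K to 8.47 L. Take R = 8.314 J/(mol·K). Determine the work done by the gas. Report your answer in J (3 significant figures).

W ≈ -10100 J

Isothermal: W = nRT ln(V₂/V₁).
W = (3.82)(8.314)(562) × ln(8.47/14.9)
  = 17849 × -0.5648
W_by_gas = -10082 J.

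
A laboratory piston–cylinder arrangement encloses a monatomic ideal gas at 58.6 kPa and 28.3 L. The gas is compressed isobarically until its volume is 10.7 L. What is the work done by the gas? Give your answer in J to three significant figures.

Isobaric: W = P ΔV.
W = (58.6 kPa)(10.7 − 28.3 L) = (58.6)(-17.6) = -1031 J.

W ≈ -1030 J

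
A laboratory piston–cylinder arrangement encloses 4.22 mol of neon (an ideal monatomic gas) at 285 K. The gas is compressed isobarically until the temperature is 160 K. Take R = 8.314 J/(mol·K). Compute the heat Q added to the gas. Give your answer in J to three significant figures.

Isobaric: W = nRΔT = (4.22)(8.314)(-125) = -4386 J.
ΔU = nCᵥΔT with Cᵥ = 3R/2: ΔU = (4.22)(12.47)(-125) = -6578 J.
Q = ΔU + W = -6578 − 4386 = -10964 J.

Q ≈ -11000 J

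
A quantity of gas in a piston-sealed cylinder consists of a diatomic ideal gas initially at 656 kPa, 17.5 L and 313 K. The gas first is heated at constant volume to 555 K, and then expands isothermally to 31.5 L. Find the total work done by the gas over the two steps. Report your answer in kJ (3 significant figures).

W_total ≈ 12.0 kJ

Step 1 (isochoric): W = 0 (constant volume).
After step 1: P = 1163 kPa (V unchanged).
Step 2 (isothermal): W = P₁V₁ ln(V₂/V₁) = (20356) ln(31.5/17.5) = 11965 J.
W_total = 0 + 11965 = 11965 J.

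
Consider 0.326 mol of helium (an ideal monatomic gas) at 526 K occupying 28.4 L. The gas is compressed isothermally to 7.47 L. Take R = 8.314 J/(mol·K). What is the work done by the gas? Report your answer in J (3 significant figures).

Isothermal: W = nRT ln(V₂/V₁).
W = (0.326)(8.314)(526) × ln(7.47/28.4)
  = 1426 × -1.335
W_by_gas = -1904 J.

W ≈ -1900 J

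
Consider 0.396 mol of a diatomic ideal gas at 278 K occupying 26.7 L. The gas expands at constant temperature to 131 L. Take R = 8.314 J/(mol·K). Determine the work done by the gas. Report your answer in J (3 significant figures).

Isothermal: W = nRT ln(V₂/V₁).
W = (0.396)(8.314)(278) × ln(131/26.7)
  = 915.3 × 1.591
W_by_gas = 1456 J.

W ≈ 1460 J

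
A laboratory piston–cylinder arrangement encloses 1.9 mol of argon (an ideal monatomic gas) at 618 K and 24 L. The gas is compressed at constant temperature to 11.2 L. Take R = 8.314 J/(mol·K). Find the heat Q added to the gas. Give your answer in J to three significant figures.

Q ≈ -7440 J

Isothermal ⇒ ΔU = 0, so Q = W = nRT ln(V₂/V₁).
Q = (1.9)(8.314)(618) ln(11.2/24) = 9762 × -0.7621 = -7440 J.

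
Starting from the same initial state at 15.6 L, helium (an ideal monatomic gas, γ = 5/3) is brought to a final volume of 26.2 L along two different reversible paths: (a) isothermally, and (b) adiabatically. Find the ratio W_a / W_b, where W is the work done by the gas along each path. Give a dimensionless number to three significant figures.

W_a / W_b ≈ 1.18

Path (a) isothermal: W = P₁V₁ ln(V₂/V₁) → W_a/(P₁V₁) = 0.5185.
Path (b) adiabatic: W = P₁V₁(1 − (V₁/V₂)^(γ−1))/(γ−1) → W_b/(P₁V₁) = 0.4384.
W_a / W_b = 0.5185 / 0.4384 = 1.183.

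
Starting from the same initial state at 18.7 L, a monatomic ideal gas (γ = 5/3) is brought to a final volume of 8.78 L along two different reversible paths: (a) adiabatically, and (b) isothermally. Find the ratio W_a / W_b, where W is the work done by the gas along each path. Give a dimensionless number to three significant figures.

Path (a) adiabatic: W = P₁V₁(1 − (V₁/V₂)^(γ−1))/(γ−1) → W_a/(P₁V₁) = -0.9831.
Path (b) isothermal: W = P₁V₁ ln(V₂/V₁) → W_b/(P₁V₁) = -0.756.
W_a / W_b = -0.9831 / -0.756 = 1.3.

W_a / W_b ≈ 1.30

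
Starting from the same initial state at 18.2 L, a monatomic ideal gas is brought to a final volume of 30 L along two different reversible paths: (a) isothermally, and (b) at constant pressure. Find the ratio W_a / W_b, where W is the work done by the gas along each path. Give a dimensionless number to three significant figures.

W_a / W_b ≈ 0.771

Path (a) isothermal: W = P₁V₁ ln(V₂/V₁) → W_a/(P₁V₁) = 0.4998.
Path (b) isobaric: W = P₁(V₂ − V₁) → W_b/(P₁V₁) = 0.6484.
W_a / W_b = 0.4998 / 0.6484 = 0.7708.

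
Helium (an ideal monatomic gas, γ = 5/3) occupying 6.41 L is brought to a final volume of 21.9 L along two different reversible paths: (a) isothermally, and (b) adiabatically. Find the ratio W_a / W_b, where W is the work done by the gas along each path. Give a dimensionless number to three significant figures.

Path (a) isothermal: W = P₁V₁ ln(V₂/V₁) → W_a/(P₁V₁) = 1.229.
Path (b) adiabatic: W = P₁V₁(1 − (V₁/V₂)^(γ−1))/(γ−1) → W_b/(P₁V₁) = 0.8387.
W_a / W_b = 1.229 / 0.8387 = 1.465.

W_a / W_b ≈ 1.46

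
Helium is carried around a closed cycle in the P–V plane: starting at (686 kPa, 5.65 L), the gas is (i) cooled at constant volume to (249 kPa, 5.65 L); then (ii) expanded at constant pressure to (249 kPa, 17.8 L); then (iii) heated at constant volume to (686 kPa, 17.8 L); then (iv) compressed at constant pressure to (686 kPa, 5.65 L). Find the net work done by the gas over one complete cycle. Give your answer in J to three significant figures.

Constant-volume legs do no work.
W(ii) = (249)(17.8 − 5.65) = 3025 J; W(iv) = (686)(5.65 − 17.8) = -8335 J.
W_net = 3025 − 8335 = -5310 J (the counter-clockwise enclosed area).

W_net ≈ -5310 J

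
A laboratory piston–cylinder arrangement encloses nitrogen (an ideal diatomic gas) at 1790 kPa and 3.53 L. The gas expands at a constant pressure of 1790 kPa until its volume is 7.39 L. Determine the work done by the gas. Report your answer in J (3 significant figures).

Isobaric: W = P ΔV.
W = (1790 kPa)(7.39 − 3.53 L) = (1790)(3.86) = 6909 J.

W ≈ 6910 J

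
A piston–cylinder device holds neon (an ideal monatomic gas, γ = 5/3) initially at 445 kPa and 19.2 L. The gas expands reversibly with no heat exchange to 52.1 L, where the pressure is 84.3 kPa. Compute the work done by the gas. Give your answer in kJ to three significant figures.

W ≈ 6.23 kJ

Adiabatic: W = (P₁V₁ − P₂V₂)/(γ − 1) with γ = 5/3.
P₁V₁ = 8544 J, P₂V₂ = 4392 J.
W = (8544 − 4392) / 0.6667 = 6228 J.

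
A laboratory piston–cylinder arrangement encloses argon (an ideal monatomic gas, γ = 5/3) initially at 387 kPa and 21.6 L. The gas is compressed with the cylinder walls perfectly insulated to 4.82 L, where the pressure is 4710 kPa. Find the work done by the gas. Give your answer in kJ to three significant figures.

Adiabatic: W = (P₁V₁ − P₂V₂)/(γ − 1) with γ = 5/3.
P₁V₁ = 8359 J, P₂V₂ = 22702 J.
W = (8359 − 22702) / 0.6667 = -21514 J.

W ≈ -21.5 kJ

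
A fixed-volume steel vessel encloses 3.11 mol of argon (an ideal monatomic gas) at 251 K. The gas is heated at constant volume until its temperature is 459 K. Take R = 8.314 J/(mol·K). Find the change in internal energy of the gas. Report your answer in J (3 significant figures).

ΔU ≈ 8070 J

Constant volume ⇒ W = 0, so Q = ΔU = nCᵥΔT with Cᵥ = 3R/2 = 12.47 J/(mol·K).
ΔU = (3.11)(12.47)(459 − 251) = 8067 J.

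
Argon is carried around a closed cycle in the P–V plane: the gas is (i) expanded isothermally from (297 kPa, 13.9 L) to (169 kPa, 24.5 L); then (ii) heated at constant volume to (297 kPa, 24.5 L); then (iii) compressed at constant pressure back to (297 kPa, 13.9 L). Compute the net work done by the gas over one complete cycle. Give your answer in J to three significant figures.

W_net ≈ -808 J

Leg (i): W = PᵢVᵢ ln(V_f/Vᵢ) = (4128) ln(24.5/13.9) = 2340 J.
Leg (ii): W = 0.
Leg (iii): W = PΔV = (297)(13.9 − 24.5) = -3148 J.
W_net = 2340 − 3148 = -808.3 J.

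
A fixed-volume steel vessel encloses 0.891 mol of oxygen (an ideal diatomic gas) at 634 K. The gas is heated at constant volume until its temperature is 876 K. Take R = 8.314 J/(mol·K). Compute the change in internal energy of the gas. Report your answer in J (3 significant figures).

Constant volume ⇒ W = 0, so Q = ΔU = nCᵥΔT with Cᵥ = 5R/2 = 20.79 J/(mol·K).
ΔU = (0.891)(20.79)(876 − 634) = 4482 J.

ΔU ≈ 4480 J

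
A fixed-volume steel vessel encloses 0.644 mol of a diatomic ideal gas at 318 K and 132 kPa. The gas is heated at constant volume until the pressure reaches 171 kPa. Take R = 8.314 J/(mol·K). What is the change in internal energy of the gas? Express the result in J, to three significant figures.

Constant volume ⇒ W = 0, so Q = ΔU = nCᵥΔT with Cᵥ = 5R/2 = 20.79 J/(mol·K).
At constant V, T₂/T₁ = P₂/P₁ ⇒ ΔT = T₁(P₂/P₁ − 1) = 318·(171/132 − 1) = 93.95 K.
ΔU = (0.644)(20.79)(93.95) = 1258 J.

ΔU ≈ 1260 J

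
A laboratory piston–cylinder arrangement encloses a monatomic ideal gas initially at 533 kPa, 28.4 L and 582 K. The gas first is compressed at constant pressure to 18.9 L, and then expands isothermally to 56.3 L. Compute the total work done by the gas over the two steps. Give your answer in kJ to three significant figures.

W_total ≈ 5.93 kJ

Step 1 (isobaric): W = PΔV = (533 kPa)(18.9 − 28.4 L) = -5064 J.
After step 1: P = 533 kPa, V = 18.9 L, T = 387.3 K.
Step 2 (isothermal): W = P₁V₁ ln(V₂/V₁) = (10074) ln(56.3/18.9) = 10996 J.
W_total = -5064 + 10996 = 5932 J.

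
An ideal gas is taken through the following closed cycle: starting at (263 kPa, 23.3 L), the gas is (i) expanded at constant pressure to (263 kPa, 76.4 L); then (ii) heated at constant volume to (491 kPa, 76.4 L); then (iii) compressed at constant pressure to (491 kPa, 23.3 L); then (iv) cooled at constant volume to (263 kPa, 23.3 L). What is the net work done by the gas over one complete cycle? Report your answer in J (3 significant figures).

Constant-volume legs do no work.
W(i) = (263)(76.4 − 23.3) = 13965 J; W(iii) = (491)(23.3 − 76.4) = -26072 J.
W_net = 13965 − 26072 = -12107 J (the counter-clockwise enclosed area).

W_net ≈ -12100 J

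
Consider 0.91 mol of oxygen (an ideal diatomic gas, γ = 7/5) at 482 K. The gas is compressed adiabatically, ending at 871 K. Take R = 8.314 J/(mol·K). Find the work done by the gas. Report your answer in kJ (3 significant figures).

W ≈ -7.36 kJ

Adiabatic ⇒ Q = 0, so W_by = −ΔU = nCᵥ(T₁ − T₂).
Cᵥ = 5R/2 = 20.79 J/(mol·K).
W = (0.91)(20.79)(482 − 871) = -7358 J.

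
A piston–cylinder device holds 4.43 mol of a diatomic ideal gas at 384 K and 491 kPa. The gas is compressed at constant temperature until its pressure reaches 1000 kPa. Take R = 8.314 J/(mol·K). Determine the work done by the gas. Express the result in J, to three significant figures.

Isothermal process: W = nRT ln(V₂/V₁) = nRT ln(P₁/P₂).
W = (4.43)(8.314)(384) × ln(491/1000)
  = 14143 × ln(0.491) = 14143 × -0.7113
W_by_gas = -10060 J.

W ≈ -10100 J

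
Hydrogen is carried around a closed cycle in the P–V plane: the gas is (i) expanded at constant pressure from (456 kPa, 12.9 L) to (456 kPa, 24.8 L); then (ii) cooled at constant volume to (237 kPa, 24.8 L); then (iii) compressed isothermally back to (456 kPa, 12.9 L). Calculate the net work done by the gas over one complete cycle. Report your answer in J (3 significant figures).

Leg (i): W = PΔV = (456)(24.8 − 12.9) = 5426 J.
Leg (ii): W = 0.
Leg (iii): W = PᵢVᵢ ln(V_f/Vᵢ) = (5878) ln(12.9/24.8) = -3842 J.
W_net = 5426 − 3842 = 1585 J.

W_net ≈ 1580 J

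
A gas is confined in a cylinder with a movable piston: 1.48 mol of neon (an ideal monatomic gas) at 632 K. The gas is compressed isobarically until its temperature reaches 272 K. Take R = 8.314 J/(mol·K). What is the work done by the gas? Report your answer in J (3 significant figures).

Isobaric: W = P ΔV = nR ΔT.
W = (1.48)(8.314)(272 − 632) = -4430 J.

W ≈ -4430 J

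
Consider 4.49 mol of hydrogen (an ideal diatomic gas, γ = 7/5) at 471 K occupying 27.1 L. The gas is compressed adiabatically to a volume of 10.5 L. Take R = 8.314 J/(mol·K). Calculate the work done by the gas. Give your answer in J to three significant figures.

Adiabatic: TV^(γ−1) = const with γ = 7/5.
T₂ = T₁ (V₁/V₂)^(γ−1) = 471 × (27.1/10.5)^0.4 = 471 × 1.461 = 688.2 K.
W_by = nCᵥ(T₁ − T₂) = (4.49)(20.79)(471 − 688.2) = -20273 J.

W ≈ -20300 J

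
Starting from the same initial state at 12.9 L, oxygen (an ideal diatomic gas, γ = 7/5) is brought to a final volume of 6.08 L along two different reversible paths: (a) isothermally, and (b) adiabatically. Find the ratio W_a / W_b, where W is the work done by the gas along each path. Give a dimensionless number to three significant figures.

Path (a) isothermal: W = P₁V₁ ln(V₂/V₁) → W_a/(P₁V₁) = -0.7522.
Path (b) adiabatic: W = P₁V₁(1 − (V₁/V₂)^(γ−1))/(γ−1) → W_b/(P₁V₁) = -0.8776.
W_a / W_b = -0.7522 / -0.8776 = 0.8571.

W_a / W_b ≈ 0.857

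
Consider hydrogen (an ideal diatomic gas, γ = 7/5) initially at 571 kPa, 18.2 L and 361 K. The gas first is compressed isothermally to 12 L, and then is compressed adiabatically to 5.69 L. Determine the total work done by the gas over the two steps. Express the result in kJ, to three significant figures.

Step 1 (isothermal): W = P₁V₁ ln(V₂/V₁) = (10392) ln(12/18.2) = -4329 J.
After step 1: P = 866 kPa, V = 12 L, T = 361 K.
Step 2 (adiabatic): W = (P₁V₁ − P₂V₂)/(γ−1) = (10392 − 14007)/0.4 = -9036 J.
W_total = -4329 − 9036 = -13365 J.

W_total ≈ -13.4 kJ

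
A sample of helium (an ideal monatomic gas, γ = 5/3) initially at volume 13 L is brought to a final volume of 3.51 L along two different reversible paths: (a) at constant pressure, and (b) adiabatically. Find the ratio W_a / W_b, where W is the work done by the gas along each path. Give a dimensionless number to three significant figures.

Path (a) isobaric: W = P₁(V₂ − V₁) → W_a/(P₁V₁) = -0.73.
Path (b) adiabatic: W = P₁V₁(1 − (V₁/V₂)^(γ−1))/(γ−1) → W_b/(P₁V₁) = -2.091.
W_a / W_b = -0.73 / -2.091 = 0.3492.

W_a / W_b ≈ 0.349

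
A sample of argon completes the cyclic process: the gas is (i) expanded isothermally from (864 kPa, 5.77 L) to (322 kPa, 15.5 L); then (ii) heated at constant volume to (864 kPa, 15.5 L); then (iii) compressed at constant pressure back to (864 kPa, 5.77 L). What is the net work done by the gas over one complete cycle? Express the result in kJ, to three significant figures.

Leg (i): W = PᵢVᵢ ln(V_f/Vᵢ) = (4985) ln(15.5/5.77) = 4926 J.
Leg (ii): W = 0.
Leg (iii): W = PΔV = (864)(5.77 − 15.5) = -8407 J.
W_net = 4926 − 8407 = -3480 J.

W_net ≈ -3.48 kJ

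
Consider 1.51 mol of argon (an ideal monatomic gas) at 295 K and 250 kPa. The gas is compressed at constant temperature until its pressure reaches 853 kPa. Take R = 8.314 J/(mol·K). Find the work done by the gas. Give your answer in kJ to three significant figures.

Isothermal process: W = nRT ln(V₂/V₁) = nRT ln(P₁/P₂).
W = (1.51)(8.314)(295) × ln(250/853)
  = 3703 × ln(0.2931) = 3703 × -1.227
W_by_gas = -4545 J.

W ≈ -4.55 kJ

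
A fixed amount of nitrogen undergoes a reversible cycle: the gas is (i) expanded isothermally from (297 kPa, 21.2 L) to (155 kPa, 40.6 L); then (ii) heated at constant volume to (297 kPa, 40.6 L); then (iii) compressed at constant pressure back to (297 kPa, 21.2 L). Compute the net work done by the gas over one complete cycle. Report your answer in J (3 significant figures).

Leg (i): W = PᵢVᵢ ln(V_f/Vᵢ) = (6296) ln(40.6/21.2) = 4091 J.
Leg (ii): W = 0.
Leg (iii): W = PΔV = (297)(21.2 − 40.6) = -5762 J.
W_net = 4091 − 5762 = -1671 J.

W_net ≈ -1670 J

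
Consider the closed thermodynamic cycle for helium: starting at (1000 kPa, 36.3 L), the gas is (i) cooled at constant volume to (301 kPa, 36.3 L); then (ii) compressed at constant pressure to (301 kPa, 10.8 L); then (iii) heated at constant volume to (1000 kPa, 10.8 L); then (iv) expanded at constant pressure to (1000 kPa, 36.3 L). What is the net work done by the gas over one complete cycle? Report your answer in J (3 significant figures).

W_net ≈ 17800 J

Constant-volume legs do no work.
W(ii) = (301)(10.8 − 36.3) = -7675 J; W(iv) = (1000)(36.3 − 10.8) = 25500 J.
W_net = -7675 + 25500 = 17824 J (the clockwise enclosed area).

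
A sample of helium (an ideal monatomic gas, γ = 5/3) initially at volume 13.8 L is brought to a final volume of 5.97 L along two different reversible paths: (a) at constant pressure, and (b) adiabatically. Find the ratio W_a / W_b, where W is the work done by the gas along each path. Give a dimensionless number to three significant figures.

W_a / W_b ≈ 0.506

Path (a) isobaric: W = P₁(V₂ − V₁) → W_a/(P₁V₁) = -0.5674.
Path (b) adiabatic: W = P₁V₁(1 − (V₁/V₂)^(γ−1))/(γ−1) → W_b/(P₁V₁) = -1.122.
W_a / W_b = -0.5674 / -1.122 = 0.5055.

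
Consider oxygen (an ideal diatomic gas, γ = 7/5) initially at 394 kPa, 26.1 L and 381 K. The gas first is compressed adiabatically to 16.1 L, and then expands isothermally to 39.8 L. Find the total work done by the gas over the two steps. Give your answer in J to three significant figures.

W_total ≈ 5810 J

Step 1 (adiabatic): W = (P₁V₁ − P₂V₂)/(γ−1) = (10283 − 12476)/0.4 = -5481 J.
After step 1: P = 774.9 kPa, V = 16.1 L, T = 462.2 K.
Step 2 (isothermal): W = P₁V₁ ln(V₂/V₁) = (12476) ln(39.8/16.1) = 11291 J.
W_total = -5481 + 11291 = 5810 J.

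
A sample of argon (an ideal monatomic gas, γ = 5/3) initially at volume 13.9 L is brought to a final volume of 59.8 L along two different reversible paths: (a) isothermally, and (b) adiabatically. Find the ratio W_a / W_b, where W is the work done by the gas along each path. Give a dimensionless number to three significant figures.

Path (a) isothermal: W = P₁V₁ ln(V₂/V₁) → W_a/(P₁V₁) = 1.459.
Path (b) adiabatic: W = P₁V₁(1 − (V₁/V₂)^(γ−1))/(γ−1) → W_b/(P₁V₁) = 0.9329.
W_a / W_b = 1.459 / 0.9329 = 1.564.

W_a / W_b ≈ 1.56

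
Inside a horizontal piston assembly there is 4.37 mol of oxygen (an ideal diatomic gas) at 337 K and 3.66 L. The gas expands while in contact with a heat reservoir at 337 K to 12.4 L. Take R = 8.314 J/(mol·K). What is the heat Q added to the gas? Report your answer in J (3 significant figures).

Q ≈ 14900 J

Isothermal ⇒ ΔU = 0, so Q = W = nRT ln(V₂/V₁).
Q = (4.37)(8.314)(337) ln(12.4/3.66) = 12244 × 1.22 = 14940 J.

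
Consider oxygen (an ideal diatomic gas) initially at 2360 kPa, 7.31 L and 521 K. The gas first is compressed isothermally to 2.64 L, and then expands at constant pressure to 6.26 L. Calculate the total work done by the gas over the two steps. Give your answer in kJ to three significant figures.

Step 1 (isothermal): W = P₁V₁ ln(V₂/V₁) = (17252) ln(2.64/7.31) = -17570 J.
After step 1: P = 6535 kPa, V = 2.64 L, T = 521 K.
Step 2 (isobaric): W = PΔV = (6535 kPa)(6.26 − 2.64 L) = 23656 J.
W_total = -17570 + 23656 = 6085 J.

W_total ≈ 6.09 kJ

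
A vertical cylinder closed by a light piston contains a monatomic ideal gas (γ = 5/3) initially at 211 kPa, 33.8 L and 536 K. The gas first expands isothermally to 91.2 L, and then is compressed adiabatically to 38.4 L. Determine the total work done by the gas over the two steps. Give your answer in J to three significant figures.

Step 1 (isothermal): W = P₁V₁ ln(V₂/V₁) = (7132) ln(91.2/33.8) = 7079 J.
After step 1: P = 78.2 kPa, V = 91.2 L, T = 536 K.
Step 2 (adiabatic): W = (P₁V₁ − P₂V₂)/(γ−1) = (7132 − 12695)/0.667 = -8345 J.
W_total = 7079 − 8345 = -1266 J.

W_total ≈ -1270 J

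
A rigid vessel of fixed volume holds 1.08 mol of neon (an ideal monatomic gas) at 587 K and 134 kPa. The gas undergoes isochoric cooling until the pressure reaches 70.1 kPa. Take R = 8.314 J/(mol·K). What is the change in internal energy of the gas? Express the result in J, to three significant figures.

Constant volume ⇒ W = 0, so Q = ΔU = nCᵥΔT with Cᵥ = 3R/2 = 12.47 J/(mol·K).
At constant V, T₂/T₁ = P₂/P₁ ⇒ ΔT = T₁(P₂/P₁ − 1) = 587·(70.1/134 − 1) = -279.9 K.
ΔU = (1.08)(12.47)(-279.9) = -3770 J.

ΔU ≈ -3770 J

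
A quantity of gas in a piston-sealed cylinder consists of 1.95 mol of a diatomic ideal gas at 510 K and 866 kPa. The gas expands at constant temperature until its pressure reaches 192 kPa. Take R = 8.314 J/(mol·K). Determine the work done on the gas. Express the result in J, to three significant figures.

Isothermal process: W = nRT ln(V₂/V₁) = nRT ln(P₁/P₂).
W = (1.95)(8.314)(510) × ln(866/192)
  = 8268 × ln(4.51) = 8268 × 1.506
W_by_gas = 12455 J; work on gas = −W_by = -12455 J.

W ≈ -12500 J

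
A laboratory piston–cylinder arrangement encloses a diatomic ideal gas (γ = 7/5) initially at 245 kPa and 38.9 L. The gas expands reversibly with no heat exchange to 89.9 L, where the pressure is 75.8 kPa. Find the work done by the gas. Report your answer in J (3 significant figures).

Adiabatic: W = (P₁V₁ − P₂V₂)/(γ − 1) with γ = 7/5.
P₁V₁ = 9530 J, P₂V₂ = 6814 J.
W = (9530 − 6814) / 0.4 = 6790 J.

W ≈ 6790 J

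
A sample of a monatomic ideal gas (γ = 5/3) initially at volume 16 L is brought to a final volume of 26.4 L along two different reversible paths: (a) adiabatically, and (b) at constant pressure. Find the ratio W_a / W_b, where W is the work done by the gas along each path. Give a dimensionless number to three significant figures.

W_a / W_b ≈ 0.655

Path (a) adiabatic: W = P₁V₁(1 − (V₁/V₂)^(γ−1))/(γ−1) → W_a/(P₁V₁) = 0.4258.
Path (b) isobaric: W = P₁(V₂ − V₁) → W_b/(P₁V₁) = 0.65.
W_a / W_b = 0.4258 / 0.65 = 0.655.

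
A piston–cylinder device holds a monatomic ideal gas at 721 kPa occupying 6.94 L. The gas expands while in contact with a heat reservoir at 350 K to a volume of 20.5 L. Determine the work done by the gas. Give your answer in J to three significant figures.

Isothermal: W = nRT ln(V₂/V₁) = P₁V₁ ln(V₂/V₁).
P₁V₁ = (721 kPa)(6.94 L) = 5004 J.
W = 5004 × ln(20.5/6.94) = 5004 × 1.083
W_by_gas = 5420 J.

W ≈ 5420 J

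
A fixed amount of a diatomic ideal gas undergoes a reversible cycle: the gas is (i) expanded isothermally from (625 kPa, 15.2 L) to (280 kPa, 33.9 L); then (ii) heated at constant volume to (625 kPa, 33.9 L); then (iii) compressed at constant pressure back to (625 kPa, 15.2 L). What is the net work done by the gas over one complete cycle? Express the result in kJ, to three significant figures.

Leg (i): W = PᵢVᵢ ln(V_f/Vᵢ) = (9500) ln(33.9/15.2) = 7620 J.
Leg (ii): W = 0.
Leg (iii): W = PΔV = (625)(15.2 − 33.9) = -11688 J.
W_net = 7620 − 11688 = -4067 J.

W_net ≈ -4.07 kJ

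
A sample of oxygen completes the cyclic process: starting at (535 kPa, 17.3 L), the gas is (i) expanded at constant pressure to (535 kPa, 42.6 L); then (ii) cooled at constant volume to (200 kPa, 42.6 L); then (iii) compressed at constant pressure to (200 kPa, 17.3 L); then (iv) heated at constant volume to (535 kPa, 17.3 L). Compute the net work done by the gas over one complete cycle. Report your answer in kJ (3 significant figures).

Constant-volume legs do no work.
W(i) = (535)(42.6 − 17.3) = 13536 J; W(iii) = (200)(17.3 − 42.6) = -5060 J.
W_net = 13536 − 5060 = 8476 J (the clockwise enclosed area).

W_net ≈ 8.48 kJ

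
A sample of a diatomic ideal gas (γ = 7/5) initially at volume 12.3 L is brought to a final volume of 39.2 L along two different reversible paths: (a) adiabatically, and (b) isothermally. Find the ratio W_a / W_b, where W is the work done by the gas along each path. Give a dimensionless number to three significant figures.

W_a / W_b ≈ 0.800

Path (a) adiabatic: W = P₁V₁(1 − (V₁/V₂)^(γ−1))/(γ−1) → W_a/(P₁V₁) = 0.9275.
Path (b) isothermal: W = P₁V₁ ln(V₂/V₁) → W_b/(P₁V₁) = 1.159.
W_a / W_b = 0.9275 / 1.159 = 0.8002.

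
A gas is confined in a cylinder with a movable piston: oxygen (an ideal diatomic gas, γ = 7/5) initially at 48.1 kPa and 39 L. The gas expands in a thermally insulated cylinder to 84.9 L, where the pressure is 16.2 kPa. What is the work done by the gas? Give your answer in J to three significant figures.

W ≈ 1250 J

Adiabatic: W = (P₁V₁ − P₂V₂)/(γ − 1) with γ = 7/5.
P₁V₁ = 1876 J, P₂V₂ = 1375 J.
W = (1876 − 1375) / 0.4 = 1251 J.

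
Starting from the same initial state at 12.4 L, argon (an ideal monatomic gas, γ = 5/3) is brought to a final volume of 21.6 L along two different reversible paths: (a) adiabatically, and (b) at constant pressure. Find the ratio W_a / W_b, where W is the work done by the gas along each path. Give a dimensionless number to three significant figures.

Path (a) adiabatic: W = P₁V₁(1 − (V₁/V₂)^(γ−1))/(γ−1) → W_a/(P₁V₁) = 0.4639.
Path (b) isobaric: W = P₁(V₂ − V₁) → W_b/(P₁V₁) = 0.7419.
W_a / W_b = 0.4639 / 0.7419 = 0.6253.

W_a / W_b ≈ 0.625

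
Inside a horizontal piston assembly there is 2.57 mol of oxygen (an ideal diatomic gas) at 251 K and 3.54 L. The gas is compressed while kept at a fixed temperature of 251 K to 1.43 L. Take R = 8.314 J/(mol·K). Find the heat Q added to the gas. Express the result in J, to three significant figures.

Q ≈ -4860 J

Isothermal ⇒ ΔU = 0, so Q = W = nRT ln(V₂/V₁).
Q = (2.57)(8.314)(251) ln(1.43/3.54) = 5363 × -0.9065 = -4861 J.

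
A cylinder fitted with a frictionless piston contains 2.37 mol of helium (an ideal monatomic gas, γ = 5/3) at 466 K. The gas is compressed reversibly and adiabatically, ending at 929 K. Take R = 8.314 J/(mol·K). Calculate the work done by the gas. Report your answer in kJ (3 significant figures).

W ≈ -13.7 kJ

Adiabatic ⇒ Q = 0, so W_by = −ΔU = nCᵥ(T₁ − T₂).
Cᵥ = 3R/2 = 12.47 J/(mol·K).
W = (2.37)(12.47)(466 − 929) = -13685 J.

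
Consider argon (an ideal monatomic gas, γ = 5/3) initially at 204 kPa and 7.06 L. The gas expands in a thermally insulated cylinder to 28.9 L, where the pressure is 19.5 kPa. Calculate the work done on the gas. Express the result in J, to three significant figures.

Adiabatic: W = (P₁V₁ − P₂V₂)/(γ − 1) with γ = 5/3.
P₁V₁ = 1440 J, P₂V₂ = 563.5 J.
W = (1440 − 563.5) / 0.6667 = 1315 J.
Work on gas = −W_by = -1315 J.

W ≈ -1320 J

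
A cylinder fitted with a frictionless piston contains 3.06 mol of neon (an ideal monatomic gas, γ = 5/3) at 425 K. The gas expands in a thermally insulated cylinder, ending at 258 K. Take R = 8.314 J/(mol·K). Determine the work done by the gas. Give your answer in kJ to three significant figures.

Adiabatic ⇒ Q = 0, so W_by = −ΔU = nCᵥ(T₁ − T₂).
Cᵥ = 3R/2 = 12.47 J/(mol·K).
W = (3.06)(12.47)(425 − 258) = 6373 J.

W ≈ 6.37 kJ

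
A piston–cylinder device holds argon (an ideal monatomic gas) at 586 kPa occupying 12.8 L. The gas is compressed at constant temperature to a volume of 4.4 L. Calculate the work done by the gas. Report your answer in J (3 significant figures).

W ≈ -8010 J

Isothermal: W = nRT ln(V₂/V₁) = P₁V₁ ln(V₂/V₁).
P₁V₁ = (586 kPa)(12.8 L) = 7501 J.
W = 7501 × ln(4.4/12.8) = 7501 × -1.068
W_by_gas = -8010 J.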